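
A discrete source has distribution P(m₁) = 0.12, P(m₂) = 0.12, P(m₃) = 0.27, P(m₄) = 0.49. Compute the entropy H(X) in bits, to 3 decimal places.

H = −Σ pᵢ log₂ pᵢ.
−0.12·log₂(0.12) = 0.3671
−0.12·log₂(0.12) = 0.3671
−0.27·log₂(0.27) = 0.5100
−0.49·log₂(0.49) = 0.5043
Sum ≈ 1.7484 → 1.748 bits.

1.748 bits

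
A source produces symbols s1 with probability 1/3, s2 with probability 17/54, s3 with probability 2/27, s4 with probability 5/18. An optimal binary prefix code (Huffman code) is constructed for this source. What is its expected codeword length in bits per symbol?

2 bits/symbol

Repeatedly combine the two least-probable nodes; the expected code length is the sum of the merged weights.
merge 2/27 + 5/18 → 19/54
merge 17/54 + 1/3 → 35/54
merge 19/54 + 35/54 → 1
L = 19/54 + 35/54 + 1 = 2 bits/symbol.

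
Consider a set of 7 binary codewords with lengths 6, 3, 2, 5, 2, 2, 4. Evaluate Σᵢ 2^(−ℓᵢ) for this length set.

With common denominator 2^6 = 64: Σ 2^(−ℓᵢ) = 1/64 + 8/64 + 16/64 + 2/64 + 16/64 + 16/64 + 4/64 = 63/64 = 0.984375.

0.984375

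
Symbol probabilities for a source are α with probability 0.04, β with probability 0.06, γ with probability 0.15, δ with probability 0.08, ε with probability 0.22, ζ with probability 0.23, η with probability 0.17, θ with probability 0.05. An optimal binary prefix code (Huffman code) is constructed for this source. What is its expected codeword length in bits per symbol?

2.78 bits/symbol

Repeatedly combine the two least-probable nodes; the expected code length is the sum of the merged weights.
merge 1/25 + 1/20 → 9/100
merge 3/50 + 2/25 → 7/50
merge 9/100 + 7/50 → 23/100
merge 3/20 + 17/100 → 8/25
merge 11/50 + 23/100 → 9/20
merge 23/100 + 8/25 → 11/20
merge 9/20 + 11/20 → 1
L = 9/100 + 7/50 + 23/100 + 8/25 + 9/20 + 11/20 + 1 = 139/50 = 2.78 bits/symbol.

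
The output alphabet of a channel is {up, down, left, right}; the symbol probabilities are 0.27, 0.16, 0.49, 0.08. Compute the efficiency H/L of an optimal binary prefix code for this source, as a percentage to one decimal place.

Entropy H = −Σ p log₂ p ≈ 1.7288 bits.
Huffman merges: 2/25+4/25→6/25; 6/25+27/100→51/100; 49/100+51/100→1. L = 7/4 ≈ 1.7500.
Efficiency = H/L = 1.7288/1.7500 = 98.8%.

98.8%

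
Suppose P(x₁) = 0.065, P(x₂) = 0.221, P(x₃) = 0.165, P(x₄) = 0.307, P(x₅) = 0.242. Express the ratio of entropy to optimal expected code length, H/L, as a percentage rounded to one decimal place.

Entropy H = −Σ p log₂ p ≈ 2.1849 bits.
Huffman merges: 13/200+33/200→23/100; 221/1000+23/100→451/1000; 121/500+307/1000→549/1000; 451/1000+549/1000→1. L = 223/100 ≈ 2.2300.
Efficiency = H/L = 2.1849/2.2300 = 98.0%.

98.0%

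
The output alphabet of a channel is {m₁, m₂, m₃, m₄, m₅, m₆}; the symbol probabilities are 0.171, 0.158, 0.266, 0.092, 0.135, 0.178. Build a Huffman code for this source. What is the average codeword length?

2.556 bits/symbol

Repeatedly combine the two least-probable nodes; the expected code length is the sum of the merged weights.
merge 23/250 + 27/200 → 227/1000
merge 79/500 + 171/1000 → 329/1000
merge 89/500 + 227/1000 → 81/200
merge 133/500 + 329/1000 → 119/200
merge 81/200 + 119/200 → 1
L = 227/1000 + 329/1000 + 81/200 + 119/200 + 1 = 639/250 = 2.556 bits/symbol.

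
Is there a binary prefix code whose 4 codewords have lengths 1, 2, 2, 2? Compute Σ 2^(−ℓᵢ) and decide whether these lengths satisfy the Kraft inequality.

1.25; no

With common denominator 2^2 = 4: Σ 2^(−ℓᵢ) = 2/4 + 1/4 + 1/4 + 1/4 = 5/4 = 1.25.
Kraft's inequality requires Σ ≤ 1; here Σ = 1.25 > 1, so no such prefix code exists.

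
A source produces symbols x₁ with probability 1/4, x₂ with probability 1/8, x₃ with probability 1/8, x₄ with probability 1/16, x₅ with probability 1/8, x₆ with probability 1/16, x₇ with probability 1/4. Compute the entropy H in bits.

Each probability is a power of 1/2, so log₂(1/p) is an integer.
H = Σ p·log₂(1/p) = 1/4·2 + 1/8·3 + 1/8·3 + 1/16·4 + 1/8·3 + 1/16·4 + 1/4·2 = 2.625 bits.

2.625 bits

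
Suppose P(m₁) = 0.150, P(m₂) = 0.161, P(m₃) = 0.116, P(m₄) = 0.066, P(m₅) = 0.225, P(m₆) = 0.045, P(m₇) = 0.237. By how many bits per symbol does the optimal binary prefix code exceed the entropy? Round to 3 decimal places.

Entropy H = −Σ p log₂ p ≈ 2.6319 bits.
Huffman merges: 9/200+33/500→111/1000; 111/1000+29/250→227/1000; 3/20+161/1000→311/1000; 9/40+227/1000→113/250; 237/1000+311/1000→137/250; 113/250+137/250→1. L = 2649/1000 ≈ 2.6490.
L − H = 2.6490 − 2.6319 = 0.017 bits.

0.017 bits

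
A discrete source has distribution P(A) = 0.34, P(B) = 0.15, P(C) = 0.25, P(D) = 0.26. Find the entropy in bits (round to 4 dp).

1.9450 bits

H = −Σ pᵢ log₂ pᵢ.
−0.34·log₂(0.34) = 0.5292
−0.15·log₂(0.15) = 0.4105
−0.25·log₂(0.25) = 0.5000
−0.26·log₂(0.26) = 0.5053
Sum ≈ 1.9450 → 1.9450 bits.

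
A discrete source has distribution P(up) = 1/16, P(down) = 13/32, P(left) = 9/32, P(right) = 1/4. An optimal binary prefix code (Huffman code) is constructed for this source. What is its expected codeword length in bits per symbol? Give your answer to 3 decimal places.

Repeatedly combine the two least-probable nodes; the expected code length is the sum of the merged weights.
merge 1/16 + 1/4 → 5/16
merge 9/32 + 5/16 → 19/32
merge 13/32 + 19/32 → 1
L = 5/16 + 19/32 + 1 = 61/32 ≈ 1.906 bits/symbol.

1.906 bits/symbol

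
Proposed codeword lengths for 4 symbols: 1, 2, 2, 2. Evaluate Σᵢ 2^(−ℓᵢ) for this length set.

With common denominator 2^2 = 4: Σ 2^(−ℓᵢ) = 2/4 + 1/4 + 1/4 + 1/4 = 5/4 = 1.25.

1.25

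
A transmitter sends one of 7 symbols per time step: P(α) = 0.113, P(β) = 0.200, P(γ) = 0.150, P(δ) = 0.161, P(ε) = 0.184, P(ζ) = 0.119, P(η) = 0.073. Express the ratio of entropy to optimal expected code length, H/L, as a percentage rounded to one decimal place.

98.0%

Entropy H = −Σ p log₂ p ≈ 2.7451 bits.
Huffman merges: 73/1000+113/1000→93/500; 119/1000+3/20→269/1000; 161/1000+23/125→69/200; 93/500+1/5→193/500; 269/1000+69/200→307/500; 193/500+307/500→1. L = 14/5 ≈ 2.8000.
Efficiency = H/L = 2.7451/2.8000 = 98.0%.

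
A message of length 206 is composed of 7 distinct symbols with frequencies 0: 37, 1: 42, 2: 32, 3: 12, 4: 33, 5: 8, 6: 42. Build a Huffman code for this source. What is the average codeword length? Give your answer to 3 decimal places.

2.689 bits/symbol

Probabilities are the counts divided by 206.
Repeatedly combine the two least-probable nodes; the expected code length is the sum of the merged weights.
merge 4/103 + 6/103 → 10/103
merge 10/103 + 16/103 → 26/103
merge 33/206 + 37/206 → 35/103
merge 21/103 + 21/103 → 42/103
merge 26/103 + 35/103 → 61/103
merge 42/103 + 61/103 → 1
L = 10/103 + 26/103 + 35/103 + 42/103 + 61/103 + 1 = 277/103 ≈ 2.689 bits/symbol.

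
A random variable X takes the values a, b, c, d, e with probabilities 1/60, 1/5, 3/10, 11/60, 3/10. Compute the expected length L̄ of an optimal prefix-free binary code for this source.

Repeatedly combine the two least-probable nodes; the expected code length is the sum of the merged weights.
merge 1/60 + 11/60 → 1/5
merge 1/5 + 1/5 → 2/5
merge 3/10 + 3/10 → 3/5
merge 2/5 + 3/5 → 1
L = 1/5 + 2/5 + 3/5 + 1 = 11/5 = 2.2 bits/symbol.

2.2 bits/symbol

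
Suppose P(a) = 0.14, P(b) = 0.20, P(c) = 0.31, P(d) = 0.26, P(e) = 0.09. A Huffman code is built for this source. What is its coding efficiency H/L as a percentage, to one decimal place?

Entropy H = −Σ p log₂ p ≈ 2.2032 bits.
Huffman merges: 9/100+7/50→23/100; 1/5+23/100→43/100; 13/50+31/100→57/100; 43/100+57/100→1. L = 223/100 ≈ 2.2300.
Efficiency = H/L = 2.2032/2.2300 = 98.8%.

98.8%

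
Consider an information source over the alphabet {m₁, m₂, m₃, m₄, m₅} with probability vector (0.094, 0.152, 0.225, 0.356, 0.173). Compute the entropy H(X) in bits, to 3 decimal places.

2.186 bits

H = −Σ pᵢ log₂ pᵢ.
−0.094·log₂(0.094) = 0.3207
−0.152·log₂(0.152) = 0.4131
−0.225·log₂(0.225) = 0.4842
−0.356·log₂(0.356) = 0.5305
−0.173·log₂(0.173) = 0.4379
Sum ≈ 2.1863 → 2.186 bits.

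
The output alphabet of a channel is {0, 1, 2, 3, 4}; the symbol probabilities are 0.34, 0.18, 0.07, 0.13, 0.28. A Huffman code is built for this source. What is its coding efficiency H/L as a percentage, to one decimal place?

Entropy H = −Σ p log₂ p ≈ 2.1399 bits.
Huffman merges: 7/100+13/100→1/5; 9/50+1/5→19/50; 7/25+17/50→31/50; 19/50+31/50→1. L = 11/5 ≈ 2.2000.
Efficiency = H/L = 2.1399/2.2000 = 97.3%.

97.3%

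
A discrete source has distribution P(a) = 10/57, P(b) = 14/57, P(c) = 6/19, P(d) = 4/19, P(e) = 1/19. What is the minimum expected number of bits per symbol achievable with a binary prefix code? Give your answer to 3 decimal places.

Repeatedly combine the two least-probable nodes; the expected code length is the sum of the merged weights.
merge 1/19 + 10/57 → 13/57
merge 4/19 + 13/57 → 25/57
merge 14/57 + 6/19 → 32/57
merge 25/57 + 32/57 → 1
L = 13/57 + 25/57 + 32/57 + 1 = 127/57 ≈ 2.228 bits/symbol.

2.228 bits/symbol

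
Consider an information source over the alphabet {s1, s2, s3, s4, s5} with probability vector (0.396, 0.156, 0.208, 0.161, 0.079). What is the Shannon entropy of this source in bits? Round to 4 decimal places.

2.1321 bits

H = −Σ pᵢ log₂ pᵢ.
−0.396·log₂(0.396) = 0.5292
−0.156·log₂(0.156) = 0.4181
−0.208·log₂(0.208) = 0.4712
−0.161·log₂(0.161) = 0.4242
−0.079·log₂(0.079) = 0.2893
Sum ≈ 2.1321 → 2.1321 bits.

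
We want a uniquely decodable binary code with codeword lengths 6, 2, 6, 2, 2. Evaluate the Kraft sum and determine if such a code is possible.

With common denominator 2^6 = 64: Σ 2^(−ℓᵢ) = 1/64 + 16/64 + 1/64 + 16/64 + 16/64 = 50/64 = 0.78125.
Kraft's inequality requires Σ ≤ 1; here Σ = 0.78125 ≤ 1, so such a prefix code exists.

0.78125; yes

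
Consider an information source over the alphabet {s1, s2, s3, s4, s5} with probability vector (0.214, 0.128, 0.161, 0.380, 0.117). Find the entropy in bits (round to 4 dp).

2.1725 bits

H = −Σ pᵢ log₂ pᵢ.
−0.214·log₂(0.214) = 0.4760
−0.128·log₂(0.128) = 0.3796
−0.161·log₂(0.161) = 0.4242
−0.380·log₂(0.380) = 0.5305
−0.117·log₂(0.117) = 0.3622
Sum ≈ 2.1725 → 2.1725 bits.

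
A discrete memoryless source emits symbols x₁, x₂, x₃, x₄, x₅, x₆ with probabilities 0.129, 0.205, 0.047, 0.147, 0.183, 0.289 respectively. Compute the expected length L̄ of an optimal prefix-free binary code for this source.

2.499 bits/symbol

Repeatedly combine the two least-probable nodes; the expected code length is the sum of the merged weights.
merge 47/1000 + 129/1000 → 22/125
merge 147/1000 + 22/125 → 323/1000
merge 183/1000 + 41/200 → 97/250
merge 289/1000 + 323/1000 → 153/250
merge 97/250 + 153/250 → 1
L = 22/125 + 323/1000 + 97/250 + 153/250 + 1 = 2499/1000 = 2.499 bits/symbol.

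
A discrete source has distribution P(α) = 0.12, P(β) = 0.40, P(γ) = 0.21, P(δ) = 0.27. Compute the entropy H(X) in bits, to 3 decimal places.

H = −Σ pᵢ log₂ pᵢ.
−0.12·log₂(0.12) = 0.3671
−0.40·log₂(0.40) = 0.5288
−0.21·log₂(0.21) = 0.4728
−0.27·log₂(0.27) = 0.5100
Sum ≈ 1.8787 → 1.879 bits.

1.879 bits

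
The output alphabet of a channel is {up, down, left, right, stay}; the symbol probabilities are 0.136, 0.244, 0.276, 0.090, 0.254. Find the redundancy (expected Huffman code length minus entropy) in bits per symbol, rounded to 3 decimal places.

Entropy H = −Σ p log₂ p ≈ 2.2154 bits.
Huffman merges: 9/100+17/125→113/500; 113/500+61/250→47/100; 127/500+69/250→53/100; 47/100+53/100→1. L = 1113/500 ≈ 2.2260.
L − H = 2.2260 − 2.2154 = 0.011 bits.

0.011 bits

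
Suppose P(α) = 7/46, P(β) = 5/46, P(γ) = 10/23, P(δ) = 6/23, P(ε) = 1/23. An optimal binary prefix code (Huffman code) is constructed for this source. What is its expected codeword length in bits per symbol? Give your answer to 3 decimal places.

2.022 bits/symbol

Repeatedly combine the two least-probable nodes; the expected code length is the sum of the merged weights.
merge 1/23 + 5/46 → 7/46
merge 7/46 + 7/46 → 7/23
merge 6/23 + 7/23 → 13/23
merge 10/23 + 13/23 → 1
L = 7/46 + 7/23 + 13/23 + 1 = 93/46 ≈ 2.022 bits/symbol.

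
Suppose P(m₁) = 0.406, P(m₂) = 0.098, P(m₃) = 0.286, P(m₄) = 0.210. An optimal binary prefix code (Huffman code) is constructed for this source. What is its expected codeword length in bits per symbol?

Repeatedly combine the two least-probable nodes; the expected code length is the sum of the merged weights.
merge 49/500 + 21/100 → 77/250
merge 143/500 + 77/250 → 297/500
merge 203/500 + 297/500 → 1
L = 77/250 + 297/500 + 1 = 951/500 = 1.902 bits/symbol.

1.902 bits/symbol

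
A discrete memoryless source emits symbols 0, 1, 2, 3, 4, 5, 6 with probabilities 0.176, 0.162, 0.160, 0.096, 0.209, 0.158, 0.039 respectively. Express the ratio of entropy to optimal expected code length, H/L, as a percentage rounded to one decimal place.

Entropy H = −Σ p log₂ p ≈ 2.6892 bits.
Huffman merges: 39/1000+12/125→27/200; 27/200+79/500→293/1000; 4/25+81/500→161/500; 22/125+209/1000→77/200; 293/1000+161/500→123/200; 77/200+123/200→1. L = 11/4 ≈ 2.7500.
Efficiency = H/L = 2.6892/2.7500 = 97.8%.

97.8%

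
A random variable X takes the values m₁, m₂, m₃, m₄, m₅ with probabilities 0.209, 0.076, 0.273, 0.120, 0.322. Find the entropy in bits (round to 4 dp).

2.1594 bits

H = −Σ pᵢ log₂ pᵢ.
−0.209·log₂(0.209) = 0.4720
−0.076·log₂(0.076) = 0.2826
−0.273·log₂(0.273) = 0.5113
−0.120·log₂(0.120) = 0.3671
−0.322·log₂(0.322) = 0.5264
Sum ≈ 2.1594 → 2.1594 bits.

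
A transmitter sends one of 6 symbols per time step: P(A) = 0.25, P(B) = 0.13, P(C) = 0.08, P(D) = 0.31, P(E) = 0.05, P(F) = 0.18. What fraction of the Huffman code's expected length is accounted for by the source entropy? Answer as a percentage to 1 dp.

98.7%

Entropy H = −Σ p log₂ p ≈ 2.3594 bits.
Huffman merges: 1/20+2/25→13/100; 13/100+13/100→13/50; 9/50+1/4→43/100; 13/50+31/100→57/100; 43/100+57/100→1. L = 239/100 ≈ 2.3900.
Efficiency = H/L = 2.3594/2.3900 = 98.7%.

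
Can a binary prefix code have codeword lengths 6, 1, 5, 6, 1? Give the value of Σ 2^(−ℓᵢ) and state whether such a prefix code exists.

With common denominator 2^6 = 64: Σ 2^(−ℓᵢ) = 1/64 + 32/64 + 2/64 + 1/64 + 32/64 = 68/64 = 1.0625.
Kraft's inequality requires Σ ≤ 1; here Σ = 1.0625 > 1, so no such prefix code exists.

1.0625; no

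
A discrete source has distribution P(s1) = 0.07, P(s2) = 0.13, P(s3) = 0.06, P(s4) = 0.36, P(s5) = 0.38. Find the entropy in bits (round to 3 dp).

H = −Σ pᵢ log₂ pᵢ.
−0.07·log₂(0.07) = 0.2686
−0.13·log₂(0.13) = 0.3826
−0.06·log₂(0.06) = 0.2435
−0.36·log₂(0.36) = 0.5306
−0.38·log₂(0.38) = 0.5305
Sum ≈ 1.9558 → 1.956 bits.

1.956 bits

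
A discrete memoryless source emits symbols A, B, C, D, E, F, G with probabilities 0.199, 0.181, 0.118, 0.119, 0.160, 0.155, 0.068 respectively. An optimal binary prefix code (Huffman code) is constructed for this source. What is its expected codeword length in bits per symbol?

Repeatedly combine the two least-probable nodes; the expected code length is the sum of the merged weights.
merge 17/250 + 59/500 → 93/500
merge 119/1000 + 31/200 → 137/500
merge 4/25 + 181/1000 → 341/1000
merge 93/500 + 199/1000 → 77/200
merge 137/500 + 341/1000 → 123/200
merge 77/200 + 123/200 → 1
L = 93/500 + 137/500 + 341/1000 + 77/200 + 123/200 + 1 = 2801/1000 = 2.801 bits/symbol.

2.801 bits/symbol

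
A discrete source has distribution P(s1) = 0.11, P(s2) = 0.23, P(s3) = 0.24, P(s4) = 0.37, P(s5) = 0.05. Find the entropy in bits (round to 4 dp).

2.0789 bits

H = −Σ pᵢ log₂ pᵢ.
−0.11·log₂(0.11) = 0.3503
−0.23·log₂(0.23) = 0.4877
−0.24·log₂(0.24) = 0.4941
−0.37·log₂(0.37) = 0.5307
−0.05·log₂(0.05) = 0.2161
Sum ≈ 2.0789 → 2.0789 bits.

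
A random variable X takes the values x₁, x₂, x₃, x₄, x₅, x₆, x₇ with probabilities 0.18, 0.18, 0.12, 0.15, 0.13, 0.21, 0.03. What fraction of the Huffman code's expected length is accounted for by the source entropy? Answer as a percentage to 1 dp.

Entropy H = −Σ p log₂ p ≈ 2.6755 bits.
Huffman merges: 3/100+3/25→3/20; 13/100+3/20→7/25; 3/20+9/50→33/100; 9/50+21/100→39/100; 7/25+33/100→61/100; 39/100+61/100→1. L = 69/25 ≈ 2.7600.
Efficiency = H/L = 2.6755/2.7600 = 96.9%.

96.9%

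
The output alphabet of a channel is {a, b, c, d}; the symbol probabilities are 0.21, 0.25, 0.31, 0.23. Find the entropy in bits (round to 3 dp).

1.984 bits

H = −Σ pᵢ log₂ pᵢ.
−0.21·log₂(0.21) = 0.4728
−0.25·log₂(0.25) = 0.5000
−0.31·log₂(0.31) = 0.5238
−0.23·log₂(0.23) = 0.4877
Sum ≈ 1.9843 → 1.984 bits.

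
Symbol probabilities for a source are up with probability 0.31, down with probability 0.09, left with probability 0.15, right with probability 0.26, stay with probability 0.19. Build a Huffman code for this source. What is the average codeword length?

2.24 bits/symbol

Repeatedly combine the two least-probable nodes; the expected code length is the sum of the merged weights.
merge 9/100 + 3/20 → 6/25
merge 19/100 + 6/25 → 43/100
merge 13/50 + 31/100 → 57/100
merge 43/100 + 57/100 → 1
L = 6/25 + 43/100 + 57/100 + 1 = 56/25 = 2.24 bits/symbol.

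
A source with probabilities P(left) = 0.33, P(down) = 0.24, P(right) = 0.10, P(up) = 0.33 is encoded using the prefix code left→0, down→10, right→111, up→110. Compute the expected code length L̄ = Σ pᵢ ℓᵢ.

L̄ = Σ pᵢ·ℓᵢ = 0.33·1 + 0.24·2 + 0.10·3 + 0.33·3 = 2.1 bits/symbol.

2.1 bits/symbol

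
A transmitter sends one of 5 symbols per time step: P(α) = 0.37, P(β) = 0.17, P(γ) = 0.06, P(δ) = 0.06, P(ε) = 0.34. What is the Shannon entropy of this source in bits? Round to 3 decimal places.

1.982 bits

H = −Σ pᵢ log₂ pᵢ.
−0.37·log₂(0.37) = 0.5307
−0.17·log₂(0.17) = 0.4346
−0.06·log₂(0.06) = 0.2435
−0.06·log₂(0.06) = 0.2435
−0.34·log₂(0.34) = 0.5292
Sum ≈ 1.9816 → 1.982 bits.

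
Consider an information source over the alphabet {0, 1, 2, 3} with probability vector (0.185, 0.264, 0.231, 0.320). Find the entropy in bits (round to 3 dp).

H = −Σ pᵢ log₂ pᵢ.
−0.185·log₂(0.185) = 0.4504
−0.264·log₂(0.264) = 0.5072
−0.231·log₂(0.231) = 0.4883
−0.320·log₂(0.320) = 0.5260
Sum ≈ 1.9720 → 1.972 bits.

1.972 bits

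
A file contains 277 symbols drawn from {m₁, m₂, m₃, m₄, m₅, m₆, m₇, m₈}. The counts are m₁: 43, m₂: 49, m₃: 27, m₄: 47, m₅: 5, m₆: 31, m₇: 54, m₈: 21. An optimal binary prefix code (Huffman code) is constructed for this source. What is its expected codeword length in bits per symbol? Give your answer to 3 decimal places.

2.899 bits/symbol

Probabilities are the counts divided by 277.
Repeatedly combine the two least-probable nodes; the expected code length is the sum of the merged weights.
merge 5/277 + 21/277 → 26/277
merge 26/277 + 27/277 → 53/277
merge 31/277 + 43/277 → 74/277
merge 47/277 + 49/277 → 96/277
merge 53/277 + 54/277 → 107/277
merge 74/277 + 96/277 → 170/277
merge 107/277 + 170/277 → 1
L = 26/277 + 53/277 + 74/277 + 96/277 + 107/277 + 170/277 + 1 = 803/277 ≈ 2.899 bits/symbol.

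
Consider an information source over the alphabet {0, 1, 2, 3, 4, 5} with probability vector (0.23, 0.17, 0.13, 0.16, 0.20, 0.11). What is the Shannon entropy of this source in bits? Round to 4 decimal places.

2.5426 bits

H = −Σ pᵢ log₂ pᵢ.
−0.23·log₂(0.23) = 0.4877
−0.17·log₂(0.17) = 0.4346
−0.13·log₂(0.13) = 0.3826
−0.16·log₂(0.16) = 0.4230
−0.20·log₂(0.20) = 0.4644
−0.11·log₂(0.11) = 0.3503
Sum ≈ 2.5426 → 2.5426 bits.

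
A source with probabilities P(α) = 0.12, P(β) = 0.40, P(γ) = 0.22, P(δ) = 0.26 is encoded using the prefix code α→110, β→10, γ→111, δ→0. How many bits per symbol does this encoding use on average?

2.08 bits/symbol

L̄ = Σ pᵢ·ℓᵢ = 0.12·3 + 0.40·2 + 0.22·3 + 0.26·1 = 2.08 bits/symbol.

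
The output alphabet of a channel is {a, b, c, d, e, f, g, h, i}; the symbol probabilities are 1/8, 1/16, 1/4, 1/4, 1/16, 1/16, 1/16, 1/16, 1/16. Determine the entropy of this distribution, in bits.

2.875 bits

Each probability is a power of 1/2, so log₂(1/p) is an integer.
H = Σ p·log₂(1/p) = 1/8·3 + 1/16·4 + 1/4·2 + 1/4·2 + 1/16·4 + 1/16·4 + 1/16·4 + 1/16·4 + 1/16·4 = 2.875 bits.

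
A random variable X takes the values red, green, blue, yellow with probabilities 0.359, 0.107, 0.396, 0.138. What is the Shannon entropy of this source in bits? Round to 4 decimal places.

H = −Σ pᵢ log₂ pᵢ.
−0.359·log₂(0.359) = 0.5306
−0.107·log₂(0.107) = 0.3450
−0.396·log₂(0.396) = 0.5292
−0.138·log₂(0.138) = 0.3943
Sum ≈ 1.7991 → 1.7991 bits.

1.7991 bits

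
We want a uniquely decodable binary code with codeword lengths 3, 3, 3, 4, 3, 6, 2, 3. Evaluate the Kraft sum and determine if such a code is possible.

With common denominator 2^6 = 64: Σ 2^(−ℓᵢ) = 8/64 + 8/64 + 8/64 + 4/64 + 8/64 + 1/64 + 16/64 + 8/64 = 61/64 = 0.953125.
Kraft's inequality requires Σ ≤ 1; here Σ = 0.953125 ≤ 1, so such a prefix code exists.

0.953125; yes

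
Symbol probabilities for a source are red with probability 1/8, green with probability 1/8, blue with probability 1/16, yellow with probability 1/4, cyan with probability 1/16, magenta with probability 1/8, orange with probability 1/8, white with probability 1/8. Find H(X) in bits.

Each probability is a power of 1/2, so log₂(1/p) is an integer.
H = Σ p·log₂(1/p) = 1/8·3 + 1/8·3 + 1/16·4 + 1/4·2 + 1/16·4 + 1/8·3 + 1/8·3 + 1/8·3 = 2.875 bits.

2.875 bits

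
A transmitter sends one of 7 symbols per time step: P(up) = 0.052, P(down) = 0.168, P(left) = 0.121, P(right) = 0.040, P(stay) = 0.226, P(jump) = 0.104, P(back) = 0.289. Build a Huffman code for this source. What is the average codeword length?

2.577 bits/symbol

Repeatedly combine the two least-probable nodes; the expected code length is the sum of the merged weights.
merge 1/25 + 13/250 → 23/250
merge 23/250 + 13/125 → 49/250
merge 121/1000 + 21/125 → 289/1000
merge 49/250 + 113/500 → 211/500
merge 289/1000 + 289/1000 → 289/500
merge 211/500 + 289/500 → 1
L = 23/250 + 49/250 + 289/1000 + 211/500 + 289/500 + 1 = 2577/1000 = 2.577 bits/symbol.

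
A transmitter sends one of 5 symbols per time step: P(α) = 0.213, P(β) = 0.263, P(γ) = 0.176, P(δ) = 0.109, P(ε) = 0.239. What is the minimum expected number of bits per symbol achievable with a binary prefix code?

Repeatedly combine the two least-probable nodes; the expected code length is the sum of the merged weights.
merge 109/1000 + 22/125 → 57/200
merge 213/1000 + 239/1000 → 113/250
merge 263/1000 + 57/200 → 137/250
merge 113/250 + 137/250 → 1
L = 57/200 + 113/250 + 137/250 + 1 = 457/200 = 2.285 bits/symbol.

2.285 bits/symbol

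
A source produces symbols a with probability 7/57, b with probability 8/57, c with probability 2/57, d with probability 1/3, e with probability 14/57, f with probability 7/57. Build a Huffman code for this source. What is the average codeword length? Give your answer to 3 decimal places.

Repeatedly combine the two least-probable nodes; the expected code length is the sum of the merged weights.
merge 2/57 + 7/57 → 3/19
merge 7/57 + 8/57 → 5/19
merge 3/19 + 14/57 → 23/57
merge 5/19 + 1/3 → 34/57
merge 23/57 + 34/57 → 1
L = 3/19 + 5/19 + 23/57 + 34/57 + 1 = 46/19 ≈ 2.421 bits/symbol.

2.421 bits/symbol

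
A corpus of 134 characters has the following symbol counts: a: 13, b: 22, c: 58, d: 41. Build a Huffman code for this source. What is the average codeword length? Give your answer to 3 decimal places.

Probabilities are the counts divided by 134.
Repeatedly combine the two least-probable nodes; the expected code length is the sum of the merged weights.
merge 13/134 + 11/67 → 35/134
merge 35/134 + 41/134 → 38/67
merge 29/67 + 38/67 → 1
L = 35/134 + 38/67 + 1 = 245/134 ≈ 1.828 bits/symbol.

1.828 bits/symbol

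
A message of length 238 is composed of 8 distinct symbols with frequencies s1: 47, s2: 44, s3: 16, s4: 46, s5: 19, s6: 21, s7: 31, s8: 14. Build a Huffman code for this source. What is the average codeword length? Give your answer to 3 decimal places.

2.903 bits/symbol

Probabilities are the counts divided by 238.
Repeatedly combine the two least-probable nodes; the expected code length is the sum of the merged weights.
merge 1/17 + 8/119 → 15/119
merge 19/238 + 3/34 → 20/119
merge 15/119 + 31/238 → 61/238
merge 20/119 + 22/119 → 6/17
merge 23/119 + 47/238 → 93/238
merge 61/238 + 6/17 → 145/238
merge 93/238 + 145/238 → 1
L = 15/119 + 20/119 + 61/238 + 6/17 + 93/238 + 145/238 + 1 = 691/238 ≈ 2.903 bits/symbol.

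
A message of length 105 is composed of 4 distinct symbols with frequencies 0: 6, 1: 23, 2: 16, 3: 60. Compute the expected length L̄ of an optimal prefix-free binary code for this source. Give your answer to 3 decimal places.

1.638 bits/symbol

Probabilities are the counts divided by 105.
Repeatedly combine the two least-probable nodes; the expected code length is the sum of the merged weights.
merge 2/35 + 16/105 → 22/105
merge 22/105 + 23/105 → 3/7
merge 3/7 + 4/7 → 1
L = 22/105 + 3/7 + 1 = 172/105 ≈ 1.638 bits/symbol.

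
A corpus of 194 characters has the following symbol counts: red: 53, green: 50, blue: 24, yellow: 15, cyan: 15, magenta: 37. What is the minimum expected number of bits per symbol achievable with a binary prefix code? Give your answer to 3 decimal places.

2.433 bits/symbol

Probabilities are the counts divided by 194.
Repeatedly combine the two least-probable nodes; the expected code length is the sum of the merged weights.
merge 15/194 + 15/194 → 15/97
merge 12/97 + 15/97 → 27/97
merge 37/194 + 25/97 → 87/194
merge 53/194 + 27/97 → 107/194
merge 87/194 + 107/194 → 1
L = 15/97 + 27/97 + 87/194 + 107/194 + 1 = 236/97 ≈ 2.433 bits/symbol.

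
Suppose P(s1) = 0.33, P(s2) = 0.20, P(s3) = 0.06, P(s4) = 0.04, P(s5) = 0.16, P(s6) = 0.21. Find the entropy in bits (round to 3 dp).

2.317 bits

H = −Σ pᵢ log₂ pᵢ.
−0.33·log₂(0.33) = 0.5278
−0.20·log₂(0.20) = 0.4644
−0.06·log₂(0.06) = 0.2435
−0.04·log₂(0.04) = 0.1858
−0.16·log₂(0.16) = 0.4230
−0.21·log₂(0.21) = 0.4728
Sum ≈ 2.3173 → 2.317 bits.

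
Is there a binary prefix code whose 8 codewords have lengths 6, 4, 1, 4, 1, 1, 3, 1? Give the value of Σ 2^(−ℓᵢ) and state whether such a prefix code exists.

With common denominator 2^6 = 64: Σ 2^(−ℓᵢ) = 1/64 + 4/64 + 32/64 + 4/64 + 32/64 + 32/64 + 8/64 + 32/64 = 145/64 = 2.265625.
Kraft's inequality requires Σ ≤ 1; here Σ = 2.265625 > 1, so no such prefix code exists.

2.265625; no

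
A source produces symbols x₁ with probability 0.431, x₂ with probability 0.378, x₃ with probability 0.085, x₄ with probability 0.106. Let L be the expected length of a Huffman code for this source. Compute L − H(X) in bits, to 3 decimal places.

Entropy H = −Σ p log₂ p ≈ 1.6994 bits.
Huffman merges: 17/200+53/500→191/1000; 191/1000+189/500→569/1000; 431/1000+569/1000→1. L = 44/25 ≈ 1.7600.
L − H = 1.7600 − 1.6994 = 0.061 bits.

0.061 bits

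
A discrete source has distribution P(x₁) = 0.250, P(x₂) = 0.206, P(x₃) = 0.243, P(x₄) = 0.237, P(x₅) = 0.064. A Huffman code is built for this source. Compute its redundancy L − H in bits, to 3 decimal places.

Entropy H = −Σ p log₂ p ≈ 2.2116 bits.
Huffman merges: 8/125+103/500→27/100; 237/1000+243/1000→12/25; 1/4+27/100→13/25; 12/25+13/25→1. L = 227/100 ≈ 2.2700.
L − H = 2.2700 − 2.2116 = 0.058 bits.

0.058 bits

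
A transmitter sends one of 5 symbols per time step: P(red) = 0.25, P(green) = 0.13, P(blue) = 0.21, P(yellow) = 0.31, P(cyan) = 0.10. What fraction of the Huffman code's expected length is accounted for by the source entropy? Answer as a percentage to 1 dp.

Entropy H = −Σ p log₂ p ≈ 2.2115 bits.
Huffman merges: 1/10+13/100→23/100; 21/100+23/100→11/25; 1/4+31/100→14/25; 11/25+14/25→1. L = 223/100 ≈ 2.2300.
Efficiency = H/L = 2.2115/2.2300 = 99.2%.

99.2%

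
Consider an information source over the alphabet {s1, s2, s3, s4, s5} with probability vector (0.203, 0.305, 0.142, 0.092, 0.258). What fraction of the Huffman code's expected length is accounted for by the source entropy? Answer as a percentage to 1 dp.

Entropy H = −Σ p log₂ p ≈ 2.2103 bits.
Huffman merges: 23/250+71/500→117/500; 203/1000+117/500→437/1000; 129/500+61/200→563/1000; 437/1000+563/1000→1. L = 1117/500 ≈ 2.2340.
Efficiency = H/L = 2.2103/2.2340 = 98.9%.

98.9%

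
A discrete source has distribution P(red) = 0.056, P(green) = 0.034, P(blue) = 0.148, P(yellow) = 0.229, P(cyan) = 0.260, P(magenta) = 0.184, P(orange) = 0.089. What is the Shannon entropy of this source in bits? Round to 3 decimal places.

H = −Σ pᵢ log₂ pᵢ.
−0.056·log₂(0.056) = 0.2329
−0.034·log₂(0.034) = 0.1659
−0.148·log₂(0.148) = 0.4079
−0.229·log₂(0.229) = 0.4870
−0.260·log₂(0.260) = 0.5053
−0.184·log₂(0.184) = 0.4494
−0.089·log₂(0.089) = 0.3106
Sum ≈ 2.5589 → 2.559 bits.

2.559 bits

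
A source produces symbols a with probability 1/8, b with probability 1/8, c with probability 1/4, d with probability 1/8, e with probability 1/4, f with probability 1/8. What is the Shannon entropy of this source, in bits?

2.5 bits

Each probability is a power of 1/2, so log₂(1/p) is an integer.
H = Σ p·log₂(1/p) = 1/8·3 + 1/8·3 + 1/4·2 + 1/8·3 + 1/4·2 + 1/8·3 = 2.5 bits.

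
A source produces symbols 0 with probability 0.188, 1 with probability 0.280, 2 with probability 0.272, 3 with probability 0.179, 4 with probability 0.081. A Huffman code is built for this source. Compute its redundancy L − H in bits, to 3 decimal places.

0.044 bits

Entropy H = −Σ p log₂ p ≈ 2.2164 bits.
Huffman merges: 81/1000+179/1000→13/50; 47/250+13/50→56/125; 34/125+7/25→69/125; 56/125+69/125→1. L = 113/50 ≈ 2.2600.
L − H = 2.2600 − 2.2164 = 0.044 bits.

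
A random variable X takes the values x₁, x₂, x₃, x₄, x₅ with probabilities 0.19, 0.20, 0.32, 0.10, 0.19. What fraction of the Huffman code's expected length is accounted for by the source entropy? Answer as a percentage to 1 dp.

Entropy H = −Σ p log₂ p ≈ 2.2331 bits.
Huffman merges: 1/10+19/100→29/100; 19/100+1/5→39/100; 29/100+8/25→61/100; 39/100+61/100→1. L = 229/100 ≈ 2.2900.
Efficiency = H/L = 2.2331/2.2900 = 97.5%.

97.5%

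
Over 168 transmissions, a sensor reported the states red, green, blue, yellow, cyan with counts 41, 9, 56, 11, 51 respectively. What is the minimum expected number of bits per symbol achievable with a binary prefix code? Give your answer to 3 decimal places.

Probabilities are the counts divided by 168.
Repeatedly combine the two least-probable nodes; the expected code length is the sum of the merged weights.
merge 3/56 + 11/168 → 5/42
merge 5/42 + 41/168 → 61/168
merge 17/56 + 1/3 → 107/168
merge 61/168 + 107/168 → 1
L = 5/42 + 61/168 + 107/168 + 1 = 89/42 ≈ 2.119 bits/symbol.

2.119 bits/symbol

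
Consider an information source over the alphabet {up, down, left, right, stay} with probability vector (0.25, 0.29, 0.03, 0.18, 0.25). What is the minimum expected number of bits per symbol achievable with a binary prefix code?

2.21 bits/symbol

Repeatedly combine the two least-probable nodes; the expected code length is the sum of the merged weights.
merge 3/100 + 9/50 → 21/100
merge 21/100 + 1/4 → 23/50
merge 1/4 + 29/100 → 27/50
merge 23/50 + 27/50 → 1
L = 21/100 + 23/50 + 27/50 + 1 = 221/100 = 2.21 bits/symbol.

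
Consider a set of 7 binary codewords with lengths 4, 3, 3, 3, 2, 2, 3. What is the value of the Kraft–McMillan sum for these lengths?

With common denominator 2^4 = 16: Σ 2^(−ℓᵢ) = 1/16 + 2/16 + 2/16 + 2/16 + 4/16 + 4/16 + 2/16 = 17/16 = 1.0625.

1.0625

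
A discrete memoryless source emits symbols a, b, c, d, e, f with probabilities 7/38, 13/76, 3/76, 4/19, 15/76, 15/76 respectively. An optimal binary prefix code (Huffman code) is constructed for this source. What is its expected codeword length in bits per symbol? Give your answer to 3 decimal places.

Repeatedly combine the two least-probable nodes; the expected code length is the sum of the merged weights.
merge 3/76 + 13/76 → 4/19
merge 7/38 + 15/76 → 29/76
merge 15/76 + 4/19 → 31/76
merge 4/19 + 29/76 → 45/76
merge 31/76 + 45/76 → 1
L = 4/19 + 29/76 + 31/76 + 45/76 + 1 = 197/76 ≈ 2.592 bits/symbol.

2.592 bits/symbol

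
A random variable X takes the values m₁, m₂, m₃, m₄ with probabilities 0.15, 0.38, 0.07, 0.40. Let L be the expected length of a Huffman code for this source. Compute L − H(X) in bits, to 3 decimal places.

Entropy H = −Σ p log₂ p ≈ 1.7383 bits.
Huffman merges: 7/100+3/20→11/50; 11/50+19/50→3/5; 2/5+3/5→1. L = 91/50 ≈ 1.8200.
L − H = 1.8200 − 1.7383 = 0.082 bits.

0.082 bits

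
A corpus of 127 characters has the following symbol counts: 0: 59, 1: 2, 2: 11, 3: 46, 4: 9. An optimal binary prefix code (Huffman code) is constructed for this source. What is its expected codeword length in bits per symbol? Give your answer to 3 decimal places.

1.795 bits/symbol

Probabilities are the counts divided by 127.
Repeatedly combine the two least-probable nodes; the expected code length is the sum of the merged weights.
merge 2/127 + 9/127 → 11/127
merge 11/127 + 11/127 → 22/127
merge 22/127 + 46/127 → 68/127
merge 59/127 + 68/127 → 1
L = 11/127 + 22/127 + 68/127 + 1 = 228/127 ≈ 1.795 bits/symbol.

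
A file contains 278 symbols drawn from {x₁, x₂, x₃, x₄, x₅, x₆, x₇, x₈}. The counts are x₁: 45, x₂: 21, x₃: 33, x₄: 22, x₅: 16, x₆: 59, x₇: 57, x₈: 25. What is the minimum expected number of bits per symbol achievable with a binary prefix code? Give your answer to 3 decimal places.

2.885 bits/symbol

Probabilities are the counts divided by 278.
Repeatedly combine the two least-probable nodes; the expected code length is the sum of the merged weights.
merge 8/139 + 21/278 → 37/278
merge 11/139 + 25/278 → 47/278
merge 33/278 + 37/278 → 35/139
merge 45/278 + 47/278 → 46/139
merge 57/278 + 59/278 → 58/139
merge 35/139 + 46/139 → 81/139
merge 58/139 + 81/139 → 1
L = 37/278 + 47/278 + 35/139 + 46/139 + 58/139 + 81/139 + 1 = 401/139 ≈ 2.885 bits/symbol.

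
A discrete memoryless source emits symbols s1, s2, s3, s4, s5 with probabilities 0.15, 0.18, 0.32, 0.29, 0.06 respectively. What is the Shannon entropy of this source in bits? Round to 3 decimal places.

2.143 bits

H = −Σ pᵢ log₂ pᵢ.
−0.15·log₂(0.15) = 0.4105
−0.18·log₂(0.18) = 0.4453
−0.32·log₂(0.32) = 0.5260
−0.29·log₂(0.29) = 0.5179
−0.06·log₂(0.06) = 0.2435
Sum ≈ 2.1433 → 2.143 bits.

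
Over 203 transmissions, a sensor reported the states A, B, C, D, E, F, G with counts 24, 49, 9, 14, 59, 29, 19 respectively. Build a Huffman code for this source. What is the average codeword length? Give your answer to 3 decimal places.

2.581 bits/symbol

Probabilities are the counts divided by 203.
Repeatedly combine the two least-probable nodes; the expected code length is the sum of the merged weights.
merge 9/203 + 2/29 → 23/203
merge 19/203 + 23/203 → 6/29
merge 24/203 + 1/7 → 53/203
merge 6/29 + 7/29 → 13/29
merge 53/203 + 59/203 → 16/29
merge 13/29 + 16/29 → 1
L = 23/203 + 6/29 + 53/203 + 13/29 + 16/29 + 1 = 524/203 ≈ 2.581 bits/symbol.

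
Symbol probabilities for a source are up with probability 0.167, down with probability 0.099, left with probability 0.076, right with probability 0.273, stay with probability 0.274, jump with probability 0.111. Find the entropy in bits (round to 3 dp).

H = −Σ pᵢ log₂ pᵢ.
−0.167·log₂(0.167) = 0.4312
−0.099·log₂(0.099) = 0.3303
−0.076·log₂(0.076) = 0.2826
−0.273·log₂(0.273) = 0.5113
−0.274·log₂(0.274) = 0.5118
−0.111·log₂(0.111) = 0.3520
Sum ≈ 2.4192 → 2.419 bits.

2.419 bits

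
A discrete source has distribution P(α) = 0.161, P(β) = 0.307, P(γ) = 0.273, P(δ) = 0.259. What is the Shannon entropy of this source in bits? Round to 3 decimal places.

H = −Σ pᵢ log₂ pᵢ.
−0.161·log₂(0.161) = 0.4242
−0.307·log₂(0.307) = 0.5230
−0.273·log₂(0.273) = 0.5113
−0.259·log₂(0.259) = 0.5048
Sum ≈ 1.9634 → 1.963 bits.

1.963 bits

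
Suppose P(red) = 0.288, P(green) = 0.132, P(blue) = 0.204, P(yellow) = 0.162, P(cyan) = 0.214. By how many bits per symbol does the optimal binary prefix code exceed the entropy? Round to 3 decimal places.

0.022 bits

Entropy H = −Σ p log₂ p ≈ 2.2721 bits.
Huffman merges: 33/250+81/500→147/500; 51/250+107/500→209/500; 36/125+147/500→291/500; 209/500+291/500→1. L = 1147/500 ≈ 2.2940.
L − H = 2.2940 − 2.2721 = 0.022 bits.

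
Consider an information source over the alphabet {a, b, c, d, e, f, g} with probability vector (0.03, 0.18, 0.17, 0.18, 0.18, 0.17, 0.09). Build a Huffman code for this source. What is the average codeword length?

Repeatedly combine the two least-probable nodes; the expected code length is the sum of the merged weights.
merge 3/100 + 9/100 → 3/25
merge 3/25 + 17/100 → 29/100
merge 17/100 + 9/50 → 7/20
merge 9/50 + 9/50 → 9/25
merge 29/100 + 7/20 → 16/25
merge 9/25 + 16/25 → 1
L = 3/25 + 29/100 + 7/20 + 9/25 + 16/25 + 1 = 69/25 = 2.76 bits/symbol.

2.76 bits/symbol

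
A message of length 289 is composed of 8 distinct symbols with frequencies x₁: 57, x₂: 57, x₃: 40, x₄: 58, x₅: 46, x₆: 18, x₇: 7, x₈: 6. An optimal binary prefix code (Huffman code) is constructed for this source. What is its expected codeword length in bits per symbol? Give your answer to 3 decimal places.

Probabilities are the counts divided by 289.
Repeatedly combine the two least-probable nodes; the expected code length is the sum of the merged weights.
merge 6/289 + 7/289 → 13/289
merge 13/289 + 18/289 → 31/289
merge 31/289 + 40/289 → 71/289
merge 46/289 + 57/289 → 103/289
merge 57/289 + 58/289 → 115/289
merge 71/289 + 103/289 → 174/289
merge 115/289 + 174/289 → 1
L = 13/289 + 31/289 + 71/289 + 103/289 + 115/289 + 174/289 + 1 = 796/289 ≈ 2.754 bits/symbol.

2.754 bits/symbol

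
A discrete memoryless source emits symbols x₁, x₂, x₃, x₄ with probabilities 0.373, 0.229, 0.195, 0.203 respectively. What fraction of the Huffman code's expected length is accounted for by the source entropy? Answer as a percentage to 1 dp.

97.2%

Entropy H = −Σ p log₂ p ≈ 1.9446 bits.
Huffman merges: 39/200+203/1000→199/500; 229/1000+373/1000→301/500; 199/500+301/500→1. L = 2 ≈ 2.0000.
Efficiency = H/L = 1.9446/2.0000 = 97.2%.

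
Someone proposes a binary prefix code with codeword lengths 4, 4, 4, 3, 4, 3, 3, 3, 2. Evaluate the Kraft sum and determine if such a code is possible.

With common denominator 2^4 = 16: Σ 2^(−ℓᵢ) = 1/16 + 1/16 + 1/16 + 2/16 + 1/16 + 2/16 + 2/16 + 2/16 + 4/16 = 16/16 = 1.
Kraft's inequality requires Σ ≤ 1; here Σ = 1 ≤ 1, so such a prefix code exists.

1; yes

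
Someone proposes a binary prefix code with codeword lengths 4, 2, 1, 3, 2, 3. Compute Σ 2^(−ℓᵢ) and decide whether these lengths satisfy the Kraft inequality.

1.3125; no

With common denominator 2^4 = 16: Σ 2^(−ℓᵢ) = 1/16 + 4/16 + 8/16 + 2/16 + 4/16 + 2/16 = 21/16 = 1.3125.
Kraft's inequality requires Σ ≤ 1; here Σ = 1.3125 > 1, so no such prefix code exists.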